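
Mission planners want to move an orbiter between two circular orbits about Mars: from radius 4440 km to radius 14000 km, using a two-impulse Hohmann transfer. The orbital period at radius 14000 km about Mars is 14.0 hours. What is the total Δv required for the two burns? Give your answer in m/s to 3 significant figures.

From Kepler's third law T² = 4π²r³/μ at r = 14000 km, T = 14.0 hours = 14.0 × 3600 s = 50400 s: μ = 4π²r³/T² = 42646.4 km³/s².
Semi-major axis of the transfer orbit: a_t = (4440 + 14000)/2 = 9220 km.
At r₁ the circular-orbit speed is v₁ = √(μ/r₁) = 3.0992 km/s.
Transfer-orbit speed at r₁ (v² = μ(2/r − 1/a)): v_p = √[μ(2/r₁ − 1/a_t)] = 3.8190 km/s.
First burn Δv₁ = |v_p − v₁| = 0.7198 km/s.
At r₂, v₂ = √(μ/r₂) = 1.74533 km/s.
Transfer-orbit speed at r₂: v_a = √[μ(2/r₂ − 1/a_t)] = 1.21117 km/s.
Second burn Δv₂ = |v₂ − v_a| = 0.5342 km/s.
Total Δv = Δv₁ + Δv₂ = 1.254 km/s.

Δv = 1250 m/s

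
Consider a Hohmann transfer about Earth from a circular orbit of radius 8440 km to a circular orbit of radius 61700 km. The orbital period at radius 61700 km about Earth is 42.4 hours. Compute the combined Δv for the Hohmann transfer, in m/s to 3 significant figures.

From Kepler's third law T² = 4π²r³/μ at r = 61700 km, T = 42.4 hours = 42.4 × 3600 s = 1.5264×10^5 s: μ = 4π²r³/T² = 3.97996×10^5 km³/s².
Transfer-ellipse semi-major axis a_t = (r₁ + r₂)/2 = (8440 + 61700)/2 = 35070 km.
At r₁ the circular-orbit speed is v₁ = √(μ/r₁) = 6.867 km/s.
On the transfer ellipse at r₁, vis-viva gives v_p = √[μ(2/r₁ − 1/a_t)] = 9.108 km/s.
First burn Δv₁ = |v_p − v₁| = 2.241 km/s.
Circular speed at r₂: v₂ = √(μ/r₂) = 2.540 km/s.
Transfer-orbit speed at r₂: v_a = √[μ(2/r₂ − 1/a_t)] = 1.246 km/s.
Second burn Δv₂ = |v₂ − v_a| = 1.294 km/s.
Total Δv = Δv₁ + Δv₂ = 3.535 km/s.

Δv = 3540 m/s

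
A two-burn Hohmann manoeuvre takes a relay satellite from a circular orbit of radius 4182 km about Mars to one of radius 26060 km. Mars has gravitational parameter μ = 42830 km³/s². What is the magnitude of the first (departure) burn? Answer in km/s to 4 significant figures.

Δv₁ = 1.001 km/s

Transfer-ellipse semi-major axis a_t = (r₁ + r₂)/2 = (4182 + 26060)/2 = 15121 km.
Circular speed at r = 4182 km: v_c = √(μ/r) = 3.200 km/s.
Vis-viva on the transfer ellipse at r = 4182 km gives v_t = √[μ(2/r − 1/a_t)] = 4.201 km/s.
Δv₁ = |v_t − v_c| = |4.201 − 3.200| = 1.001 km/s.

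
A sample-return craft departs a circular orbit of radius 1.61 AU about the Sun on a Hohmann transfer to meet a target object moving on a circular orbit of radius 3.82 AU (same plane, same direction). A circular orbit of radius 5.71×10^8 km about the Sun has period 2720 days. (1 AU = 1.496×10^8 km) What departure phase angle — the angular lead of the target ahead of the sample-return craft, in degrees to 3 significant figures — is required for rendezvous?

From Kepler's third law T² = 4π²r³/μ at r = 5.71×10^8 km, T = 2720 days = 2720 × 86400 s = 2.35008×10^8 s: μ = 4π²r³/T² = 1.33077×10^11 km³/s².
In km: r₁ = 1.61 × 1.496×10^8 = 2.40856×10^8 km; r₂ = 3.82 × 1.496×10^8 = 5.71472×10^8 km.
The Hohmann ellipse has a_t = (r₁ + r₂)/2 = 4.06164×10^8 km.
Transfer time t = π√(a_t³/μ) = 7.0494×10^7 s.
Target angular speed ω₂ = √(μ/r₂³) = 2.6703×10^-8 rad/s.
Angle swept by the target during transfer: ω₂·t = 1.8824 rad = 107.9°.
The sample-return craft traverses 180° on the transfer ellipse, so the target must lead by 180° − 107.9° = 72.1°.

φ = 72.1°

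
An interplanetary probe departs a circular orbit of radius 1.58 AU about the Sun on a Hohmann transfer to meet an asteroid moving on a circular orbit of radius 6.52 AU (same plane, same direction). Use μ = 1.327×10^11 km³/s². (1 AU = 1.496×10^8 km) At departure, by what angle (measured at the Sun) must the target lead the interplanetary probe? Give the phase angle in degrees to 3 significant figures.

In km: r₁ = 1.58 × 1.496×10^8 = 2.36368×10^8 km; r₂ = 6.52 × 1.496×10^8 = 9.75392×10^8 km.
Transfer-ellipse semi-major axis a_t = (r₁ + r₂)/2 = (2.36368×10^8 + 9.75392×10^8)/2 = 6.0588×10^8 km.
Transfer time t = π√(a_t³/μ) = 1.286×10^8 s.
Target angular speed ω₂ = √(μ/r₂³) = 1.196×10^-8 rad/s.
Angle swept by the target during transfer: ω₂·t = 1.538 rad = 88.12°.
The interplanetary probe traverses 180° on the transfer ellipse, so the target must lead by 180° − 88.12° = 91.9°.

φ = 91.9°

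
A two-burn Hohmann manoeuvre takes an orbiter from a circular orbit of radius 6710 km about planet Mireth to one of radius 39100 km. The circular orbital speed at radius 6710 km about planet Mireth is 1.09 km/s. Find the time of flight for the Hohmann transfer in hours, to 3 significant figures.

t = 33.9 hours

From the circular-orbit relation v² = μ/r at r = 6710 km: μ = v²r = (1.09)² × 6710 = 7972.15 km³/s².
The Hohmann ellipse has a_t = (r₁ + r₂)/2 = 22905 km.
By Kepler's third law the transfer-orbit period is T = 2π√(a_t³/μ), so t = T/2 = 1.220×10^5 s.
Converting: 1.220×10^5 s ÷ 3600 s/hour = 33.9 hours.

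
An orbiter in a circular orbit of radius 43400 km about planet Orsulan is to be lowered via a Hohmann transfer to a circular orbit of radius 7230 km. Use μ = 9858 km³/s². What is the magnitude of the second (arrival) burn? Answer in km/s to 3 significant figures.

Δv₂ = 0.361 km/s

Semi-major axis of the transfer orbit: a_t = (43400 + 7230)/2 = 25315 km.
On the circular orbit at r = 7230 km, v_c = √(μ/r) = 1.1677 km/s.
Transfer-orbit speed at the same r (vis-viva, a = a_t): v_t = √[μ(2/r − 1/a_t)] = 1.5289 km/s.
Δv₂ = |v_t − v_c| = |1.5289 − 1.1677| = 0.3612 km/s.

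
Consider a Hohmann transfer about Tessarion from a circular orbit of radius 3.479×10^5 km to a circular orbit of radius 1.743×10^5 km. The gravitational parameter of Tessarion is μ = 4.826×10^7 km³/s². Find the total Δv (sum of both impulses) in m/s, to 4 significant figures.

Transfer-ellipse semi-major axis a_t = (r₁ + r₂)/2 = (3.479×10^5 + 1.743×10^5)/2 = 2.611×10^5 km.
At r₁ the circular-orbit speed is v₁ = √(μ/r₁) = 11.778 km/s.
On the transfer ellipse at r₁, v² = μ(2/r − 1/a) gives v_a = √[μ(2/r₁ − 1/a_t)] = 9.6230 km/s.
First burn Δv₁ = |v_a − v₁| = 2.155 km/s.
At r₂, v₂ = √(μ/r₂) = 16.6397 km/s.
Transfer-orbit speed at r₂: v_p = √[μ(2/r₂ − 1/a_t)] = 19.2074 km/s.
Second burn Δv₂ = |v₂ − v_p| = 2.568 km/s.
Δv = Δv₁ + Δv₂ = 2.155 + 2.568 = 4.723 km/s.

Δv = 4723 m/s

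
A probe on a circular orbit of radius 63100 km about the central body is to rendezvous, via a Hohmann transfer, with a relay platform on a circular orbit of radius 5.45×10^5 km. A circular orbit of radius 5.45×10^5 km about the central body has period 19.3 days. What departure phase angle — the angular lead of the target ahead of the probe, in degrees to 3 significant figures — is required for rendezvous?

φ = 105°

From Kepler's third law T² = 4π²r³/μ at r = 5.45×10^5 km, T = 19.3 days = 19.3 × 86400 s = 1.66752×10^6 s: μ = 4π²r³/T² = 2.29830×10^6 km³/s².
Transfer-ellipse semi-major axis a_t = (r₁ + r₂)/2 = (63100 + 5.450×10^5)/2 = 3.0405×10^5 km.
The half-period of the transfer ellipse is t = π√(a_t³/μ) = 3.4743×10^5 s.
The target's mean motion on its circular orbit is ω₂ = √(μ/r₂³) = 3.7680×10^-6 rad/s.
Angle swept by the target during transfer: ω₂·t = 1.3091 rad = 75.01°.
The probe traverses 180° on the transfer ellipse, so the target must lead by 180° − 75.01° = 105°.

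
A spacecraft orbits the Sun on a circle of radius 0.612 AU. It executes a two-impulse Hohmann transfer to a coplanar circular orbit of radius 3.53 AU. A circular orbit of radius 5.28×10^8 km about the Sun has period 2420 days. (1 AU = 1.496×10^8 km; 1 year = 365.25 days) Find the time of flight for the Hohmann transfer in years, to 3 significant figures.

From Kepler's third law T² = 4π²r³/μ at r = 5.28×10^8 km, T = 2420 days = 2420 × 86400 s = 2.09088×10^8 s: μ = 4π²r³/T² = 1.32924×10^11 km³/s².
In km: r₁ = 0.612 × 1.496×10^8 = 9.15552×10^7 km; r₂ = 3.53 × 1.496×10^8 = 5.28088×10^8 km.
Semi-major axis of the transfer orbit: a_t = (9.15552×10^7 + 5.28088×10^8)/2 = 3.098216×10^8 km.
Transfer time t = π√(a_t³/μ) = π√((3.098216×10^8)³ / 1.32924×10^11) = 4.699×10^7 s.
Converting: 4.699×10^7 s ÷ 3.15576×10^7 s/year (365.25 × 86400) = 1.49 years.

t = 1.49 years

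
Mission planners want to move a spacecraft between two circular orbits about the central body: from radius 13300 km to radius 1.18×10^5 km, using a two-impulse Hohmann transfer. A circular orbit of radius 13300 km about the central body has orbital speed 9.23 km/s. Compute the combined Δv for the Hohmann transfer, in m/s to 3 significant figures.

Δv = 4850 m/s

From the circular-orbit relation v² = μ/r at r = 13300 km: μ = v²r = (9.23)² × 13300 = 1.13307×10^6 km³/s².
The Hohmann ellipse has a_t = (r₁ + r₂)/2 = 65650 km.
Circular speed at r₁: v₁ = √(μ/r₁) = √(1.13307×10^6/13300) = 9.2300 km/s.
On the transfer ellipse at r₁, v² = μ(2/r − 1/a) gives v_p = √[μ(2/r₁ − 1/a_t)] = 12.374 km/s.
First burn Δv₁ = |v_p − v₁| = 3.144 km/s.
At r₂, v₂ = √(μ/r₂) = 3.099 km/s.
Transfer-orbit speed at r₂: v_a = √[μ(2/r₂ − 1/a_t)] = 1.395 km/s.
Second burn Δv₂ = |v₂ − v_a| = 1.704 km/s.
Total Δv = Δv₁ + Δv₂ = 4.848 km/s.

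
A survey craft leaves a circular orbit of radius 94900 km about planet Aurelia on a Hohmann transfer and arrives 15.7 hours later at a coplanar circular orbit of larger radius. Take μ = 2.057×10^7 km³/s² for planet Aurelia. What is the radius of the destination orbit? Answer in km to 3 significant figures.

Transfer time t = 15.7 hours = 56520 s, and t = π√(a_t³/μ).
So a_t = (μ t²/π²)^(1/3) = (2.057×10^7 × (56520)² / π²)^(1/3) = 1.8812×10^5 km.
Since a_t = (r₁ + r₂)/2, r₂ = 2a_t − r₁ = 2×1.8812×10^5 − 94900 = 2.8134×10^5 km.

r₂ = 2.81×10^5 km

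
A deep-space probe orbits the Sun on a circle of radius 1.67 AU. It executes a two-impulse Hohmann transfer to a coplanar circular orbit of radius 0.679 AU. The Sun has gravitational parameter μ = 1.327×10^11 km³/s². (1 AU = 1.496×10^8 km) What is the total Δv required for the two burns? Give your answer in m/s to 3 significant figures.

Δv = 12500 m/s

In km: r₁ = 1.67 × 1.496×10^8 = 2.49832×10^8 km; r₂ = 0.679 × 1.496×10^8 = 1.015784×10^8 km.
Semi-major axis of the transfer orbit: a_t = (2.49832×10^8 + 1.015784×10^8)/2 = 1.757052×10^8 km.
At r₁ the circular-orbit speed is v₁ = √(μ/r₁) = 23.0468 km/s.
Transfer-orbit speed at r₁ (vis-viva equation): v_a = √[μ(2/r₁ − 1/a_t)] = 17.5235 km/s.
First burn Δv₁ = |v_a − v₁| = 5.523 km/s.
Circular speed at r₂: v₂ = √(μ/r₂) = 36.144 km/s.
Transfer-orbit speed at r₂: v_p = √[μ(2/r₂ − 1/a_t)] = 43.099 km/s.
Second burn Δv₂ = |v₂ − v_p| = 6.955 km/s.
Δv = Δv₁ + Δv₂ = 5.523 + 6.955 = 12.48 km/s.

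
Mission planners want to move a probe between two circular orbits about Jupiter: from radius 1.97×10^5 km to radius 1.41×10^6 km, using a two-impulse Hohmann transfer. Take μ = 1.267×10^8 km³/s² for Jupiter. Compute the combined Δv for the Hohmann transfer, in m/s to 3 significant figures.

Δv = 13000 m/s

Transfer-ellipse semi-major axis a_t = (r₁ + r₂)/2 = (1.970×10^5 + 1.410×10^6)/2 = 8.035×10^5 km.
At r₁ the circular-orbit speed is v₁ = √(μ/r₁) = 25.36035 km/s.
Transfer-orbit speed at r₁ (v² = μ(2/r − 1/a)): v_p = √[μ(2/r₁ − 1/a_t)] = 33.59478 km/s.
First burn Δv₁ = |v_p − v₁| = 8.234 km/s.
Circular speed at r₂: v₂ = √(μ/r₂) = 9.4794 km/s.
Transfer-orbit speed at r₂: v_a = √[μ(2/r₂ − 1/a_t)] = 4.6937 km/s.
Second burn Δv₂ = |v₂ − v_a| = 4.786 km/s.
Total Δv = Δv₁ + Δv₂ = 13.02 km/s.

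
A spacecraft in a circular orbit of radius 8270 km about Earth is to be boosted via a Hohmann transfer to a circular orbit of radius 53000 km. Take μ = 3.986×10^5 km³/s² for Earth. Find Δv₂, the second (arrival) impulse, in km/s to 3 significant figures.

Transfer-ellipse semi-major axis a_t = (r₁ + r₂)/2 = (8270 + 53000)/2 = 30635 km.
On the circular orbit at r = 53000 km, v_c = √(μ/r) = 2.74240 km/s.
Vis-viva on the transfer ellipse at r = 53000 km gives v_t = √[μ(2/r − 1/a_t)] = 1.42487 km/s.
Δv₂ = |v_t − v_c| = |1.42487 − 2.74240| = 1.318 km/s.

Δv₂ = 1.32 km/s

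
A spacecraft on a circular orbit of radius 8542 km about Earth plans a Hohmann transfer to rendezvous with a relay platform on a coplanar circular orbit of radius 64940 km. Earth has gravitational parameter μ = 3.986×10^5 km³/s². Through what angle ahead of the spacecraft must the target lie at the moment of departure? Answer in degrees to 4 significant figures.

φ = 103.4°

Semi-major axis of the transfer orbit: a_t = (8542 + 64940)/2 = 36741 km.
The half-period of the transfer ellipse is t = π√(a_t³/μ) = 35040 s.
Target angular speed ω₂ = √(μ/r₂³) = 3.815×10^-5 rad/s.
Angle swept by the target during transfer: ω₂·t = 1.337 rad = 76.60°.
The spacecraft traverses 180° on the transfer ellipse, so the target must lead by 180° − 76.60° = 103.4°.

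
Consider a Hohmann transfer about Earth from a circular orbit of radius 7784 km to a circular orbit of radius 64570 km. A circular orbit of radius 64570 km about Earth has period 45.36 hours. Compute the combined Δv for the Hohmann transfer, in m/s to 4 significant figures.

Δv = 3736 m/s

From Kepler's third law T² = 4π²r³/μ at r = 64570 km, T = 45.36 hours = 45.36 × 3600 s = 1.63296×10^5 s: μ = 4π²r³/T² = 3.98567×10^5 km³/s².
The Hohmann ellipse has a_t = (r₁ + r₂)/2 = 36177 km.
Circular speed at r₁: v₁ = √(μ/r₁) = √(3.98567×10^5/7784) = 7.156 km/s.
Transfer-orbit speed at r₁ (vis-viva): v_p = √[μ(2/r₁ − 1/a_t)] = 9.560 km/s.
First burn Δv₁ = |v_p − v₁| = 2.404 km/s.
Circular speed at r₂: v₂ = √(μ/r₂) = 2.484 km/s.
Transfer-orbit speed at r₂: v_a = √[μ(2/r₂ − 1/a_t)] = 1.152 km/s.
Second burn Δv₂ = |v₂ − v_a| = 1.332 km/s.
Δv = Δv₁ + Δv₂ = 2.404 + 1.332 = 3.736 km/s.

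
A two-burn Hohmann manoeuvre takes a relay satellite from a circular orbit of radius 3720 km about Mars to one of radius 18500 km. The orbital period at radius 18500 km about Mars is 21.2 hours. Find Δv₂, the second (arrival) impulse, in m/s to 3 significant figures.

From Kepler's third law T² = 4π²r³/μ at r = 18500 km, T = 21.2 hours = 21.2 × 3600 s = 76320 s: μ = 4π²r³/T² = 42913.9 km³/s².
Transfer-ellipse semi-major axis a_t = (r₁ + r₂)/2 = (3720 + 18500)/2 = 11110 km.
Circular speed at r = 18500 km: v_c = √(μ/r) = 1.523 km/s.
Transfer-orbit speed at the same r (vis-viva, a = a_t): v_t = √[μ(2/r − 1/a_t)] = 0.8813 km/s.
Δv₂ = |v_t − v_c| = |0.8813 − 1.523| = 0.6417 km/s.

Δv₂ = 642 m/s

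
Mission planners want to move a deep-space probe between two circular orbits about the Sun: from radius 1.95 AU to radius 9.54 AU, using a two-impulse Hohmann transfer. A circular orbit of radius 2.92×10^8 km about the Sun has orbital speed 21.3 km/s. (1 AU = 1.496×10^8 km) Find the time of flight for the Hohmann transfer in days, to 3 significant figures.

From the circular-orbit relation v² = μ/r at r = 2.92×10^8 km: μ = v²r = (21.3)² × 2.92×10^8 = 1.32477×10^11 km³/s².
In km: r₁ = 1.95 × 1.496×10^8 = 2.9172×10^8 km; r₂ = 9.54 × 1.496×10^8 = 1.427184×10^9 km.
The Hohmann ellipse has a_t = (r₁ + r₂)/2 = 8.59452×10^8 km.
Half the transfer-orbit period gives t = π√(a_t³/μ) = 2.175×10^8 s.
Converting: 2.175×10^8 s ÷ 86400 s/day = 2520 days.

t = 2520 days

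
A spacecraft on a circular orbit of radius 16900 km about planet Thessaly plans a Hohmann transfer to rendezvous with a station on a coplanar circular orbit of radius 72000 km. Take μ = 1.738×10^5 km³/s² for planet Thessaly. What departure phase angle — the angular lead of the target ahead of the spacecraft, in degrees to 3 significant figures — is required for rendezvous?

Transfer-ellipse semi-major axis a_t = (r₁ + r₂)/2 = (16900 + 72000)/2 = 44450 km.
The half-period of the transfer ellipse is t = π√(a_t³/μ) = 70621 s.
The target's mean motion on its circular orbit is ω₂ = √(μ/r₂³) = 2.1579×10^-5 rad/s.
Angle swept by the target during transfer: ω₂·t = 1.5239 rad = 87.31°.
Arrival is 180° from departure on the ellipse, so φ = 180° − 87.31° = 92.7°.

φ = 92.7°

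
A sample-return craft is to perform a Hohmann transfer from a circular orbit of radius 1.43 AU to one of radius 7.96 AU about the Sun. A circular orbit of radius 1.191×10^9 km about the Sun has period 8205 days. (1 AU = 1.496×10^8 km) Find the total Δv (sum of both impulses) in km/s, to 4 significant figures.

Δv = 12.25 km/s

From Kepler's third law T² = 4π²r³/μ at r = 1.191×10^9 km, T = 8205 days = 8205 × 86400 s = 7.08912×10^8 s: μ = 4π²r³/T² = 1.32712×10^11 km³/s².
In km: r₁ = 1.43 × 1.496×10^8 = 2.13928×10^8 km; r₂ = 7.96 × 1.496×10^8 = 1.190816×10^9 km.
Semi-major axis of the transfer orbit: a_t = (2.13928×10^8 + 1.190816×10^9)/2 = 7.02372×10^8 km.
Circular speed at r₁: v₁ = √(μ/r₁) = √(1.32712×10^11/2.13928×10^8) = 24.907 km/s.
On the transfer ellipse at r₁, vis-viva gives v_p = √[μ(2/r₁ − 1/a_t)] = 32.431 km/s.
First burn Δv₁ = |v_p − v₁| = 7.5240 km/s.
At r₂, v₂ = √(μ/r₂) = 10.5568 km/s.
Transfer-orbit speed at r₂: v_a = √[μ(2/r₂ − 1/a_t)] = 5.82617 km/s.
Second burn Δv₂ = |v₂ − v_a| = 4.7306 km/s.
Total Δv = Δv₁ + Δv₂ = 12.25 km/s.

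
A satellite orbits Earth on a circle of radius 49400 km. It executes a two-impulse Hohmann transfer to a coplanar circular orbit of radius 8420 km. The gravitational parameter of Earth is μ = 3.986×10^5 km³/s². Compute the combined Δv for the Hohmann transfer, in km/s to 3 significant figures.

Semi-major axis of the transfer orbit: a_t = (49400 + 8420)/2 = 28910 km.
Circular speed at r₁: v₁ = √(μ/r₁) = √(3.986×10^5/49400) = 2.8406 km/s.
Transfer-orbit speed at r₁ (vis-viva): v_a = √[μ(2/r₁ − 1/a_t)] = 1.5330 km/s.
First burn Δv₁ = |v_a − v₁| = 1.3076 km/s.
Circular speed at r₂: v₂ = √(μ/r₂) = 6.8804 km/s.
Transfer-orbit speed at r₂: v_p = √[μ(2/r₂ − 1/a_t)] = 8.9940 km/s.
Second burn Δv₂ = |v₂ − v_p| = 2.1136 km/s.
Δv = Δv₁ + Δv₂ = 1.3076 + 2.1136 = 3.421 km/s.

Δv = 3.42 km/s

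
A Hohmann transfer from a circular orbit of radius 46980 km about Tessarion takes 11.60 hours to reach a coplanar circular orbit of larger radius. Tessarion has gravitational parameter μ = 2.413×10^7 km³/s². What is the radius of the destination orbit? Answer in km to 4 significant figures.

Transfer time t = 11.60 hours = 41760 s, and t = π√(a_t³/μ).
So a_t = (μ t²/π²)^(1/3) = (2.413×10^7 × (41760)² / π²)^(1/3) = 1.6215×10^5 km.
Since a_t = (r₁ + r₂)/2, r₂ = 2a_t − r₁ = 2×1.6215×10^5 − 46980 = 2.7732×10^5 km.

r₂ = 2.773×10^5 km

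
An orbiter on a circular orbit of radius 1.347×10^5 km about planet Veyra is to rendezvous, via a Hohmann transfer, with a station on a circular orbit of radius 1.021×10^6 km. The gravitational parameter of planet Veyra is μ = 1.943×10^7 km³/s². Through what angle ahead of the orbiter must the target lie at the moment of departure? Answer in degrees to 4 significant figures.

Semi-major axis of the transfer orbit: a_t = (1.347×10^5 + 1.021×10^6)/2 = 5.7785×10^5 km.
The half-period of the transfer ellipse is t = π√(a_t³/μ) = 3.13066×10^5 s.
Target angular speed ω₂ = √(μ/r₂³) = 4.27265×10^-6 rad/s.
Angle swept by the target during transfer: ω₂·t = 1.3376 rad = 76.64°.
Arrival is 180° from departure on the ellipse, so φ = 180° − 76.64° = 103.4°.

φ = 103.4°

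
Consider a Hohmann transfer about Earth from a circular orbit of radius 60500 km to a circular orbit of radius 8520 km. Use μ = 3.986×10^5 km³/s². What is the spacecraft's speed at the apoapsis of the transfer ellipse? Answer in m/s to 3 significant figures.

v = 1280 m/s

Transfer-ellipse semi-major axis a_t = (r₁ + r₂)/2 = (60500 + 8520)/2 = 34510 km.
The apoapsis of the transfer ellipse is at r = 60500 km.
Applying v² = μ(2/r − 1/a_t): v = 1.275 km/s.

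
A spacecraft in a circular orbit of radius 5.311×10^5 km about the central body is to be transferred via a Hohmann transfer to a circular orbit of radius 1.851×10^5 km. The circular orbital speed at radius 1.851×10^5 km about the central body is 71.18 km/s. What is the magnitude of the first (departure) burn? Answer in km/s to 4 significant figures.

From the circular-orbit relation v² = μ/r at r = 1.851×10^5 km: μ = v²r = (71.18)² × 1.851×10^5 = 9.37826×10^8 km³/s².
Semi-major axis of the transfer orbit: a_t = (5.311×10^5 + 1.851×10^5)/2 = 3.581×10^5 km.
Circular speed at r = 5.311×10^5 km: v_c = √(μ/r) = 42.02 km/s.
Transfer-orbit speed at the same r (vis-viva, a = a_t): v_t = √[μ(2/r − 1/a_t)] = 30.21 km/s.
Δv₁ = |v_t − v_c| = |30.21 − 42.02| = 11.81 km/s.

Δv₁ = 11.81 km/s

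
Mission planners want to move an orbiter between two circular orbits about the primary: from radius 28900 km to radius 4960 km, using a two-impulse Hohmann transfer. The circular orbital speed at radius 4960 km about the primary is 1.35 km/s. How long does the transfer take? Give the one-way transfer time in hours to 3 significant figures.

From the circular-orbit relation v² = μ/r at r = 4960 km: μ = v²r = (1.35)² × 4960 = 9039.60 km³/s².
Transfer-ellipse semi-major axis a_t = (r₁ + r₂)/2 = (28900 + 4960)/2 = 16930 km.
By Kepler's third law the transfer-orbit period is T = 2π√(a_t³/μ), so t = T/2 = 72790 s.
Converting: 72790 s ÷ 3600 s/hour = 20.2 hours.

t = 20.2 hours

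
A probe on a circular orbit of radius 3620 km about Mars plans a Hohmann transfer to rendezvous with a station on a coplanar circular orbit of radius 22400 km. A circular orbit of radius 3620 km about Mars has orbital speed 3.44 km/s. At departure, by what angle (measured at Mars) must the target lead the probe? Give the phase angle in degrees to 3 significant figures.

From the circular-orbit relation v² = μ/r at r = 3620 km: μ = v²r = (3.44)² × 3620 = 42837.6 km³/s².
Transfer-ellipse semi-major axis a_t = (r₁ + r₂)/2 = (3620 + 22400)/2 = 13010 km.
The half-period of the transfer ellipse is t = π√(a_t³/μ) = 22524.4 s.
Target angular speed ω₂ = √(μ/r₂³) = 6.17363×10^-5 rad/s.
Angle swept by the target during transfer: ω₂·t = 1.39057 rad = 79.67°.
Arrival is 180° from departure on the ellipse, so φ = 180° − 79.67° = 100°.

φ = 100°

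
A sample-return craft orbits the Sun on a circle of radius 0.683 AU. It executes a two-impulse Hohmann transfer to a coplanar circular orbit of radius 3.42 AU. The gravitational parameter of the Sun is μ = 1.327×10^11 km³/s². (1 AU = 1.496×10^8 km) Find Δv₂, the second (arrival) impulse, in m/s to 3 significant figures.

Δv₂ = 6810 m/s

In km: r₁ = 0.683 × 1.496×10^8 = 1.021768×10^8 km; r₂ = 3.42 × 1.496×10^8 = 5.11632×10^8 km.
The Hohmann ellipse has a_t = (r₁ + r₂)/2 = 3.069044×10^8 km.
On the circular orbit at r = 5.11632×10^8 km, v_c = √(μ/r) = 16.1048 km/s.
Transfer-orbit speed at the same r (vis-viva, a = a_t): v_t = √[μ(2/r − 1/a_t)] = 9.29247 km/s.
Δv₂ = |v_t − v_c| = |9.29247 − 16.1048| = 6.812 km/s.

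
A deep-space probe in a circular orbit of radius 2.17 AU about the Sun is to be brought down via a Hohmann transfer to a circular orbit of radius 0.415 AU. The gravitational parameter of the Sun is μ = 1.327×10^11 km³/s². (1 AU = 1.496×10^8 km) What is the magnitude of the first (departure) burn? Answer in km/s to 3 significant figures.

Δv₁ = 8.76 km/s

In km: r₁ = 2.17 × 1.496×10^8 = 3.24632×10^8 km; r₂ = 0.415 × 1.496×10^8 = 6.2084×10^7 km.
Transfer-ellipse semi-major axis a_t = (r₁ + r₂)/2 = (3.24632×10^8 + 6.2084×10^7)/2 = 1.93358×10^8 km.
Circular speed at r = 3.24632×10^8 km: v_c = √(μ/r) = 20.218 km/s.
Transfer-orbit speed at the same r (vis-viva, a = a_t): v_t = √[μ(2/r − 1/a_t)] = 11.456 km/s.
Δv₁ = |v_t − v_c| = |11.456 − 20.218| = 8.762 km/s.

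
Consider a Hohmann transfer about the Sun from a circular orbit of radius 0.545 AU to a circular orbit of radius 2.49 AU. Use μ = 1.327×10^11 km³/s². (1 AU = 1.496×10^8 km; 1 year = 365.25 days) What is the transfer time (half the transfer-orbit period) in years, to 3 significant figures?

t = 0.935 years

In km: r₁ = 0.545 × 1.496×10^8 = 8.1532×10^7 km; r₂ = 2.49 × 1.496×10^8 = 3.72504×10^8 km.
Semi-major axis of the transfer orbit: a_t = (8.1532×10^7 + 3.72504×10^8)/2 = 2.27018×10^8 km.
By Kepler's third law the transfer-orbit period is T = 2π√(a_t³/μ), so t = T/2 = 2.950×10^7 s.
Converting: 2.950×10^7 s ÷ 3.15576×10^7 s/year (365.25 × 86400) = 0.935 years.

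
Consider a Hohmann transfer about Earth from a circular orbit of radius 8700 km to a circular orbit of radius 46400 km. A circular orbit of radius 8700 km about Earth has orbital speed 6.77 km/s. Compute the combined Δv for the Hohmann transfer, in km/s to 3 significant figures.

Δv = 3.30 km/s

From the circular-orbit relation v² = μ/r at r = 8700 km: μ = v²r = (6.77)² × 8700 = 3.98746×10^5 km³/s².
Semi-major axis of the transfer orbit: a_t = (8700 + 46400)/2 = 27550 km.
At r₁ the circular-orbit speed is v₁ = √(μ/r₁) = 6.770 km/s.
Transfer-orbit speed at r₁ (vis-viva equation): v_p = √[μ(2/r₁ − 1/a_t)] = 8.786 km/s.
First burn Δv₁ = |v_p − v₁| = 2.016 km/s.
At r₂, v₂ = √(μ/r₂) = 2.931 km/s.
Transfer-orbit speed at r₂: v_a = √[μ(2/r₂ − 1/a_t)] = 1.647 km/s.
Second burn Δv₂ = |v₂ − v_a| = 1.284 km/s.
Total Δv = Δv₁ + Δv₂ = 3.300 km/s.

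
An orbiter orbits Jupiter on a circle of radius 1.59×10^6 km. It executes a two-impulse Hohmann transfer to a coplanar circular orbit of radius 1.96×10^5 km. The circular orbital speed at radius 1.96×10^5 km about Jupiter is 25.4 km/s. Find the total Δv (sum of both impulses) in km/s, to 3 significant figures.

Δv = 13.2 km/s

From the circular-orbit relation v² = μ/r at r = 1.96×10^5 km: μ = v²r = (25.4)² × 1.96×10^5 = 1.26451×10^8 km³/s².
Transfer-ellipse semi-major axis a_t = (r₁ + r₂)/2 = (1.590×10^6 + 1.960×10^5)/2 = 8.930×10^5 km.
At r₁ the circular-orbit speed is v₁ = √(μ/r₁) = 8.918 km/s.
Transfer-orbit speed at r₁ (vis-viva equation): v_a = √[μ(2/r₁ − 1/a_t)] = 4.178 km/s.
First burn Δv₁ = |v_a − v₁| = 4.740 km/s.
At r₂, v₂ = √(μ/r₂) = 25.400 km/s.
Transfer-orbit speed at r₂: v_p = √[μ(2/r₂ − 1/a_t)] = 33.893 km/s.
Second burn Δv₂ = |v₂ − v_p| = 8.493 km/s.
Total Δv = Δv₁ + Δv₂ = 13.23 km/s.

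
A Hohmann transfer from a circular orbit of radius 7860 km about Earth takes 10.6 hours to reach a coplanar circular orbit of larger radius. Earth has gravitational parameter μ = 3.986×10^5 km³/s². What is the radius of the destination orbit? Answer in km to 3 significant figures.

r₂ = 69900 km

Transfer time t = 10.6 hours = 38160 s, and t = π√(a_t³/μ).
So a_t = (μ t²/π²)^(1/3) = (3.986×10^5 × (38160)² / π²)^(1/3) = 38888 km.
Since a_t = (r₁ + r₂)/2, r₂ = 2a_t − r₁ = 2×38888 − 7860 = 69916 km.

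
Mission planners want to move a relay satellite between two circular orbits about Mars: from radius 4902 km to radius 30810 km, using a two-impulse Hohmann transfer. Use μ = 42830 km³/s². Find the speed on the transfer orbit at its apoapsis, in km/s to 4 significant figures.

Transfer-ellipse semi-major axis a_t = (r₁ + r₂)/2 = (4902 + 30810)/2 = 17856 km.
The apoapsis of the transfer ellipse is at r = 30810 km.
Applying v² = μ(2/r − 1/a_t): v = 0.6178 km/s.

v = 0.6178 km/s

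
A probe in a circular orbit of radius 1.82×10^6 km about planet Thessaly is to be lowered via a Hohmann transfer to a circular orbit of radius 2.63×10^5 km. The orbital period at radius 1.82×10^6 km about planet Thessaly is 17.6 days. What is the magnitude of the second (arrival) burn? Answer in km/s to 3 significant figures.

Δv₂ = 6.37 km/s

From Kepler's third law T² = 4π²r³/μ at r = 1.82×10^6 km, T = 17.6 days = 17.6 × 86400 s = 1.52064×10^6 s: μ = 4π²r³/T² = 1.02925×10^8 km³/s².
The Hohmann ellipse has a_t = (r₁ + r₂)/2 = 1.0415×10^6 km.
On the circular orbit at r = 2.630×10^5 km, v_c = √(μ/r) = 19.783 km/s.
Vis-viva on the transfer ellipse at r = 2.630×10^5 km gives v_t = √[μ(2/r − 1/a_t)] = 26.151 km/s.
Δv₂ = |v_t − v_c| = |26.151 − 19.783| = 6.368 km/s.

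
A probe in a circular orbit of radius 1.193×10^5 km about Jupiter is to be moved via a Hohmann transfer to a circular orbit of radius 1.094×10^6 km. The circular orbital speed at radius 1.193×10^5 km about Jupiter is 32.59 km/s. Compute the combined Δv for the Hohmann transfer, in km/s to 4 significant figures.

From the circular-orbit relation v² = μ/r at r = 1.193×10^5 km: μ = v²r = (32.59)² × 1.193×10^5 = 1.26709×10^8 km³/s².
Transfer-ellipse semi-major axis a_t = (r₁ + r₂)/2 = (1.193×10^5 + 1.094×10^6)/2 = 6.0665×10^5 km.
At r₁ the circular-orbit speed is v₁ = √(μ/r₁) = 32.59 km/s.
On the transfer ellipse at r₁, vis-viva gives v_p = √[μ(2/r₁ − 1/a_t)] = 43.76 km/s.
First burn Δv₁ = |v_p − v₁| = 11.17 km/s.
Circular speed at r₂: v₂ = √(μ/r₂) = 10.7621 km/s.
Transfer-orbit speed at r₂: v_a = √[μ(2/r₂ − 1/a_t)] = 4.77251 km/s.
Second burn Δv₂ = |v₂ − v_a| = 5.990 km/s.
Total Δv = Δv₁ + Δv₂ = 17.16 km/s.

Δv = 17.16 km/s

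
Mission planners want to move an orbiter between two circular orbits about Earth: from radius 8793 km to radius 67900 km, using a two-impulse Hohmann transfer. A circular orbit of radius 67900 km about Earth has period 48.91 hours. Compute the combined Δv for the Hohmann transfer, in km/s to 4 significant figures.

From Kepler's third law T² = 4π²r³/μ at r = 67900 km, T = 48.91 hours = 48.91 × 3600 s = 1.76076×10^5 s: μ = 4π²r³/T² = 3.98629×10^5 km³/s².
Transfer-ellipse semi-major axis a_t = (r₁ + r₂)/2 = (8793 + 67900)/2 = 38346.5 km.
Circular speed at r₁: v₁ = √(μ/r₁) = √(3.98629×10^5/8793) = 6.73311 km/s.
Transfer-orbit speed at r₁ (vis-viva equation): v_p = √[μ(2/r₁ − 1/a_t)] = 8.95958 km/s.
First burn Δv₁ = |v_p − v₁| = 2.226 km/s.
Circular speed at r₂: v₂ = √(μ/r₂) = 2.423 km/s.
Transfer-orbit speed at r₂: v_a = √[μ(2/r₂ − 1/a_t)] = 1.160 km/s.
Second burn Δv₂ = |v₂ − v_a| = 1.263 km/s.
Δv = Δv₁ + Δv₂ = 2.226 + 1.263 = 3.489 km/s.

Δv = 3.489 km/s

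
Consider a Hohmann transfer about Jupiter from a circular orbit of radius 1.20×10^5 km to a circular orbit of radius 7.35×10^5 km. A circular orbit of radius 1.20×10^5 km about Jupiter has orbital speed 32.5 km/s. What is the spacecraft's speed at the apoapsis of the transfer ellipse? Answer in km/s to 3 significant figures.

v = 6.96 km/s

From the circular-orbit relation v² = μ/r at r = 1.20×10^5 km: μ = v²r = (32.5)² × 1.20×10^5 = 1.26750×10^8 km³/s².
Semi-major axis of the transfer orbit: a_t = (1.200×10^5 + 7.350×10^5)/2 = 4.275×10^5 km.
The apoapsis of the transfer ellipse is at r = 7.350×10^5 km.
Applying v² = μ(2/r − 1/a_t): v = 6.957 km/s.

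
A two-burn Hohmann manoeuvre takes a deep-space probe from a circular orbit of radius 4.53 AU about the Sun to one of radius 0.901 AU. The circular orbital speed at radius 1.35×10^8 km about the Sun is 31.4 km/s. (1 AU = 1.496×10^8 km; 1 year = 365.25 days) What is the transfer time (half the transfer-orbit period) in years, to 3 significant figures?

t = 2.23 years

From the circular-orbit relation v² = μ/r at r = 1.35×10^8 km: μ = v²r = (31.4)² × 1.35×10^8 = 1.33105×10^11 km³/s².
In km: r₁ = 4.53 × 1.496×10^8 = 6.77688×10^8 km; r₂ = 0.901 × 1.496×10^8 = 1.347896×10^8 km.
Semi-major axis of the transfer orbit: a_t = (6.77688×10^8 + 1.347896×10^8)/2 = 4.062388×10^8 km.
Transfer time t = π√(a_t³/μ) = π√((4.062388×10^8)³ / 1.33105×10^11) = 7.051×10^7 s.
Converting: 7.051×10^7 s ÷ 3.15576×10^7 s/year (365.25 × 86400) = 2.23 years.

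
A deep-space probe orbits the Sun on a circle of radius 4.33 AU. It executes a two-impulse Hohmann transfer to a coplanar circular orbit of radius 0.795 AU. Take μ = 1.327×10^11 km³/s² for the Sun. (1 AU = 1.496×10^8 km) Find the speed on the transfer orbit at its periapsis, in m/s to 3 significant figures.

In km: r₁ = 4.33 × 1.496×10^8 = 6.47768×10^8 km; r₂ = 0.795 × 1.496×10^8 = 1.18932×10^8 km.
The Hohmann ellipse has a_t = (r₁ + r₂)/2 = 3.8335×10^8 km.
The periapsis of the transfer ellipse is at r = 1.18932×10^8 km.
Vis-viva: v = √[μ(2/r − 1/a_t)] = √[1.327×10^11 × (2/1.18932×10^8 − 1/3.8335×10^8)] = 43.42 km/s.

v = 43400 m/s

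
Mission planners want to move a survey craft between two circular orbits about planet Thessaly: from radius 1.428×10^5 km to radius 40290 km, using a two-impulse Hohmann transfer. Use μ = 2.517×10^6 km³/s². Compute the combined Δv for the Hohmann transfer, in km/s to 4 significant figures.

The Hohmann ellipse has a_t = (r₁ + r₂)/2 = 91545 km.
Circular speed at r₁: v₁ = √(μ/r₁) = √(2.517×10^6/1.428×10^5) = 4.198 km/s.
Transfer-orbit speed at r₁ (v² = μ(2/r − 1/a)): v_a = √[μ(2/r₁ − 1/a_t)] = 2.785 km/s.
First burn Δv₁ = |v_a − v₁| = 1.413 km/s.
Circular speed at r₂: v₂ = √(μ/r₂) = 7.904 km/s.
Transfer-orbit speed at r₂: v_p = √[μ(2/r₂ − 1/a_t)] = 9.872 km/s.
Second burn Δv₂ = |v₂ − v_p| = 1.968 km/s.
Total Δv = Δv₁ + Δv₂ = 3.381 km/s.

Δv = 3.381 km/s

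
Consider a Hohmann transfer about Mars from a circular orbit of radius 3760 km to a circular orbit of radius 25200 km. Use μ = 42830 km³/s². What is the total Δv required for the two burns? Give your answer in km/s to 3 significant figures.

Δv = 1.72 km/s

The Hohmann ellipse has a_t = (r₁ + r₂)/2 = 14480 km.
Circular speed at r₁: v₁ = √(μ/r₁) = √(42830/3760) = 3.3750 km/s.
Transfer-orbit speed at r₁ (vis-viva equation): v_p = √[μ(2/r₁ − 1/a_t)] = 4.4524 km/s.
First burn Δv₁ = |v_p − v₁| = 1.0774 km/s.
At r₂, v₂ = √(μ/r₂) = 1.30369 km/s.
Transfer-orbit speed at r₂: v_a = √[μ(2/r₂ − 1/a_t)] = 0.664329 km/s.
Second burn Δv₂ = |v₂ − v_a| = 0.63936 km/s.
Total Δv = Δv₁ + Δv₂ = 1.717 km/s.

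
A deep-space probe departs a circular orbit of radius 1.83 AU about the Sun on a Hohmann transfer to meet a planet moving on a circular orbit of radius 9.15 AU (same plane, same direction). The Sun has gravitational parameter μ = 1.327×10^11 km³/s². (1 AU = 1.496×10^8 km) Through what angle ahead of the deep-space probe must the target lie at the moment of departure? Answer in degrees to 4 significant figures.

φ = 96.34°

In km: r₁ = 1.83 × 1.496×10^8 = 2.73768×10^8 km; r₂ = 9.15 × 1.496×10^8 = 1.36884×10^9 km.
The Hohmann ellipse has a_t = (r₁ + r₂)/2 = 8.21304×10^8 km.
The half-period of the transfer ellipse is t = π√(a_t³/μ) = 2.0299×10^8 s.
The target's mean motion on its circular orbit is ω₂ = √(μ/r₂³) = 7.1929×10^-9 rad/s.
Angle swept by the target during transfer: ω₂·t = 1.4601 rad = 83.66°.
The deep-space probe traverses 180° on the transfer ellipse, so the target must lead by 180° − 83.66° = 96.34°.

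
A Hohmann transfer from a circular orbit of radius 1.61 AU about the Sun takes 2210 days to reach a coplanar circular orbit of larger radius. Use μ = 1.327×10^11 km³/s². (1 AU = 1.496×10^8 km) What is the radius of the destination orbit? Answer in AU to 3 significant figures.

r₂ = 8.93 AU

In km: r₁ = 1.61 × 1.496×10^8 = 2.40856×10^8 km.
Transfer time t = 2210 days = 1.90944×10^8 s, and t = π√(a_t³/μ).
So a_t = (μ t²/π²)^(1/3) = (1.327×10^11 × (1.90944×10^8)² / π²)^(1/3) = 7.8849×10^8 km.
Since a_t = (r₁ + r₂)/2, r₂ = 2a_t − r₁ = 2×7.8849×10^8 − 2.40856×10^8 = 1.336124×10^9 km.
In AU: r₂ = 1.336124×10^9 / 1.496×10^8 = 8.93 AU.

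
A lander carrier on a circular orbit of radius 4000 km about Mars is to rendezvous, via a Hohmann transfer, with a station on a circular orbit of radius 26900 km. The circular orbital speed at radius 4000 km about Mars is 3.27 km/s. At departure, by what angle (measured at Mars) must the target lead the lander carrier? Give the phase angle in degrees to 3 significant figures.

φ = 102°

From the circular-orbit relation v² = μ/r at r = 4000 km: μ = v²r = (3.27)² × 4000 = 42771.6 km³/s².
Semi-major axis of the transfer orbit: a_t = (4000 + 26900)/2 = 15450 km.
Transfer time t = π√(a_t³/μ) = 29170 s.
Target angular speed ω₂ = √(μ/r₂³) = 4.688×10^-5 rad/s.
Angle swept by the target during transfer: ω₂·t = 1.3675 rad = 78.35°.
Arrival is 180° from departure on the ellipse, so φ = 180° − 78.35° = 102°.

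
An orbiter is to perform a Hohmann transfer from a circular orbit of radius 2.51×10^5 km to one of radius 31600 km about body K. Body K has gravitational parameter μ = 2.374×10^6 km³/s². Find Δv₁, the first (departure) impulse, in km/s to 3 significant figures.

The Hohmann ellipse has a_t = (r₁ + r₂)/2 = 1.413×10^5 km.
Circular speed at r = 2.510×10^5 km: v_c = √(μ/r) = 3.075 km/s.
Transfer-orbit speed at the same r (vis-viva, a = a_t): v_t = √[μ(2/r − 1/a_t)] = 1.454 km/s.
Δv₁ = |v_t − v_c| = |1.454 − 3.075| = 1.621 km/s.

Δv₁ = 1.62 km/s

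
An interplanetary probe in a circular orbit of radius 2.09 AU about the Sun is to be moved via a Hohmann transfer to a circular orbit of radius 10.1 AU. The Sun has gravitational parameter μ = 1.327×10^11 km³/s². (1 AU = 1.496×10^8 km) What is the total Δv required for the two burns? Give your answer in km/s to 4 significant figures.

In km: r₁ = 2.09 × 1.496×10^8 = 3.12664×10^8 km; r₂ = 10.1 × 1.496×10^8 = 1.51096×10^9 km.
Transfer-ellipse semi-major axis a_t = (r₁ + r₂)/2 = (3.12664×10^8 + 1.51096×10^9)/2 = 9.11812×10^8 km.
At r₁ the circular-orbit speed is v₁ = √(μ/r₁) = 20.6014 km/s.
On the transfer ellipse at r₁, v² = μ(2/r − 1/a) gives v_p = √[μ(2/r₁ − 1/a_t)] = 26.5198 km/s.
First burn Δv₁ = |v_p − v₁| = 5.918 km/s.
At r₂, v₂ = √(μ/r₂) = 9.3715 km/s.
Transfer-orbit speed at r₂: v_a = √[μ(2/r₂ − 1/a_t)] = 5.4878 km/s.
Second burn Δv₂ = |v₂ − v_a| = 3.884 km/s.
Δv = Δv₁ + Δv₂ = 5.918 + 3.884 = 9.802 km/s.

Δv = 9.802 km/s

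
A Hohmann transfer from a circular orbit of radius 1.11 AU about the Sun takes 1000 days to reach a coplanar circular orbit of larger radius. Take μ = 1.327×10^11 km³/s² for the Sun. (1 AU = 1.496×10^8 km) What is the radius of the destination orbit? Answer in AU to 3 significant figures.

In km: r₁ = 1.11 × 1.496×10^8 = 1.66056×10^8 km.
Transfer time t = 1000 days = 8.640×10^7 s, and t = π√(a_t³/μ).
So a_t = (μ t²/π²)^(1/3) = (1.327×10^11 × (8.640×10^7)² / π²)^(1/3) = 4.6473×10^8 km.
Since a_t = (r₁ + r₂)/2, r₂ = 2a_t − r₁ = 2×4.6473×10^8 − 1.66056×10^8 = 7.63404×10^8 km.
In AU: r₂ = 7.63404×10^8 / 1.496×10^8 = 5.10 AU.

r₂ = 5.10 AU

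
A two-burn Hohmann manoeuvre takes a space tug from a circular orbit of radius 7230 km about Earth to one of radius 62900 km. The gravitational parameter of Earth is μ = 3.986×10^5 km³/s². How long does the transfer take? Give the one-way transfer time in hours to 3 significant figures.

Semi-major axis of the transfer orbit: a_t = (7230 + 62900)/2 = 35065 km.
By Kepler's third law the transfer-orbit period is T = 2π√(a_t³/μ), so t = T/2 = 32673 s.
Converting: 32673 s ÷ 3600 s/hour = 9.08 hours.

t = 9.08 hours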